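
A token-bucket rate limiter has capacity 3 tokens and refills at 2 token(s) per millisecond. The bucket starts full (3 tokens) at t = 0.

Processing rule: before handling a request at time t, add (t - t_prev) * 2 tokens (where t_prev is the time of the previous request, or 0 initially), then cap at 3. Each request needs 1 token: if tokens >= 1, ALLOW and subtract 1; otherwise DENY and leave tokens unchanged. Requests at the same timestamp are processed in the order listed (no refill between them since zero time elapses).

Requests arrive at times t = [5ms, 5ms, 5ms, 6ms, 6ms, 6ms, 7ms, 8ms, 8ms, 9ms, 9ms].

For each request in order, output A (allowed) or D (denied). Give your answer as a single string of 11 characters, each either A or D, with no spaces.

Simulating step by step:
  req#1 t=5ms: ALLOW
  req#2 t=5ms: ALLOW
  req#3 t=5ms: ALLOW
  req#4 t=6ms: ALLOW
  req#5 t=6ms: ALLOW
  req#6 t=6ms: DENY
  req#7 t=7ms: ALLOW
  req#8 t=8ms: ALLOW
  req#9 t=8ms: ALLOW
  req#10 t=9ms: ALLOW
  req#11 t=9ms: ALLOW

Answer: AAAAADAAAAA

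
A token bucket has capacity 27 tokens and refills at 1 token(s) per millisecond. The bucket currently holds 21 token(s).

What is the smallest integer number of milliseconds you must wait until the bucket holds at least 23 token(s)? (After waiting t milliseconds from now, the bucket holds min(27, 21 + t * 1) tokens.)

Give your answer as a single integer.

Need 21 + t * 1 >= 23, so t >= 2/1.
Smallest integer t = ceil(2/1) = 2.

Answer: 2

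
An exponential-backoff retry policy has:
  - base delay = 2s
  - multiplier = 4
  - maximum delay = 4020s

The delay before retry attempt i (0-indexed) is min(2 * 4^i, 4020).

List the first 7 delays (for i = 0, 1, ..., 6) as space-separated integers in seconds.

Answer: 2 8 32 128 512 2048 4020

Derivation:
Computing each delay:
  i=0: min(2*4^0, 4020) = 2
  i=1: min(2*4^1, 4020) = 8
  i=2: min(2*4^2, 4020) = 32
  i=3: min(2*4^3, 4020) = 128
  i=4: min(2*4^4, 4020) = 512
  i=5: min(2*4^5, 4020) = 2048
  i=6: min(2*4^6, 4020) = 4020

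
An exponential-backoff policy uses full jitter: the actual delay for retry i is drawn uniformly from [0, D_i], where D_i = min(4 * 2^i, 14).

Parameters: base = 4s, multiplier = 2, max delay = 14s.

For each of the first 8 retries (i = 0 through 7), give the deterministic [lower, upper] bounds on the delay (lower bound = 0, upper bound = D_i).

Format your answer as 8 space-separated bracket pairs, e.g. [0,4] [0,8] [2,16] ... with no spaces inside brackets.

Computing bounds per retry:
  i=0: D_i=min(4*2^0,14)=4, bounds=[0,4]
  i=1: D_i=min(4*2^1,14)=8, bounds=[0,8]
  i=2: D_i=min(4*2^2,14)=14, bounds=[0,14]
  i=3: D_i=min(4*2^3,14)=14, bounds=[0,14]
  i=4: D_i=min(4*2^4,14)=14, bounds=[0,14]
  i=5: D_i=min(4*2^5,14)=14, bounds=[0,14]
  i=6: D_i=min(4*2^6,14)=14, bounds=[0,14]
  i=7: D_i=min(4*2^7,14)=14, bounds=[0,14]

Answer: [0,4] [0,8] [0,14] [0,14] [0,14] [0,14] [0,14] [0,14]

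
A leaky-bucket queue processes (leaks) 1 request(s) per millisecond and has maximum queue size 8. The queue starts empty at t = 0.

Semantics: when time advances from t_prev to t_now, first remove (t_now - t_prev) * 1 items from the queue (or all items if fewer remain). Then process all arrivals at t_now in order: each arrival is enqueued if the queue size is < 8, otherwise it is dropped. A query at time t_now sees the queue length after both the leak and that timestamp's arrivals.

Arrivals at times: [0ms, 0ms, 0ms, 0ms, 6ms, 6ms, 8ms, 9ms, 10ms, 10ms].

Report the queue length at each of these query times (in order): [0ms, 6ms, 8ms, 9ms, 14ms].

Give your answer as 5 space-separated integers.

Queue lengths at query times:
  query t=0ms: backlog = 4
  query t=6ms: backlog = 2
  query t=8ms: backlog = 1
  query t=9ms: backlog = 1
  query t=14ms: backlog = 0

Answer: 4 2 1 1 0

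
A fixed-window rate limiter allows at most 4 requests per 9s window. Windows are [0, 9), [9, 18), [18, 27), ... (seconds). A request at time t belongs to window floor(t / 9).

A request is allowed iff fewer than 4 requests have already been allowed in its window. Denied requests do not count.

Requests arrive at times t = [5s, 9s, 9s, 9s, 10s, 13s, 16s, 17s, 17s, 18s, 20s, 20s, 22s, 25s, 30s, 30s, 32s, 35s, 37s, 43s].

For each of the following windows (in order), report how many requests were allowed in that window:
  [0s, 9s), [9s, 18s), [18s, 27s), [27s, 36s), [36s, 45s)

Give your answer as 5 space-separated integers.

Processing requests:
  req#1 t=5s (window 0): ALLOW
  req#2 t=9s (window 1): ALLOW
  req#3 t=9s (window 1): ALLOW
  req#4 t=9s (window 1): ALLOW
  req#5 t=10s (window 1): ALLOW
  req#6 t=13s (window 1): DENY
  req#7 t=16s (window 1): DENY
  req#8 t=17s (window 1): DENY
  req#9 t=17s (window 1): DENY
  req#10 t=18s (window 2): ALLOW
  req#11 t=20s (window 2): ALLOW
  req#12 t=20s (window 2): ALLOW
  req#13 t=22s (window 2): ALLOW
  req#14 t=25s (window 2): DENY
  req#15 t=30s (window 3): ALLOW
  req#16 t=30s (window 3): ALLOW
  req#17 t=32s (window 3): ALLOW
  req#18 t=35s (window 3): ALLOW
  req#19 t=37s (window 4): ALLOW
  req#20 t=43s (window 4): ALLOW

Allowed counts by window: 1 4 4 4 2

Answer: 1 4 4 4 2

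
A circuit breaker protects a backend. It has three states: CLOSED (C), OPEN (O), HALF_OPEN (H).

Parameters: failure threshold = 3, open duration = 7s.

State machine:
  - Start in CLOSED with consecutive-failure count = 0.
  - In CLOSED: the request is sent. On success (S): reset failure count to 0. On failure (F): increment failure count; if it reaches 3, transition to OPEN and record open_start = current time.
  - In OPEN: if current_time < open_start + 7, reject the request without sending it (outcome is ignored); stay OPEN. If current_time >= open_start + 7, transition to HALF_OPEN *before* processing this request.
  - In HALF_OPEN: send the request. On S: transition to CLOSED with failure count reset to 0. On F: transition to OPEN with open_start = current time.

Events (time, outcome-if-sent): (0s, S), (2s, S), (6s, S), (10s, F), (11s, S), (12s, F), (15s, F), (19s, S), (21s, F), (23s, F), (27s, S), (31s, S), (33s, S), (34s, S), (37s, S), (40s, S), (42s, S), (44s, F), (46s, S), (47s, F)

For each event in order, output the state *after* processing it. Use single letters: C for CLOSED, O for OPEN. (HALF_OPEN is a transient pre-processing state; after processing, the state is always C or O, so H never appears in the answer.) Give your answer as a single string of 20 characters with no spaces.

Answer: CCCCCCCCCCCCCCCCCCCC

Derivation:
State after each event:
  event#1 t=0s outcome=S: state=CLOSED
  event#2 t=2s outcome=S: state=CLOSED
  event#3 t=6s outcome=S: state=CLOSED
  event#4 t=10s outcome=F: state=CLOSED
  event#5 t=11s outcome=S: state=CLOSED
  event#6 t=12s outcome=F: state=CLOSED
  event#7 t=15s outcome=F: state=CLOSED
  event#8 t=19s outcome=S: state=CLOSED
  event#9 t=21s outcome=F: state=CLOSED
  event#10 t=23s outcome=F: state=CLOSED
  event#11 t=27s outcome=S: state=CLOSED
  event#12 t=31s outcome=S: state=CLOSED
  event#13 t=33s outcome=S: state=CLOSED
  event#14 t=34s outcome=S: state=CLOSED
  event#15 t=37s outcome=S: state=CLOSED
  event#16 t=40s outcome=S: state=CLOSED
  event#17 t=42s outcome=S: state=CLOSED
  event#18 t=44s outcome=F: state=CLOSED
  event#19 t=46s outcome=S: state=CLOSED
  event#20 t=47s outcome=F: state=CLOSED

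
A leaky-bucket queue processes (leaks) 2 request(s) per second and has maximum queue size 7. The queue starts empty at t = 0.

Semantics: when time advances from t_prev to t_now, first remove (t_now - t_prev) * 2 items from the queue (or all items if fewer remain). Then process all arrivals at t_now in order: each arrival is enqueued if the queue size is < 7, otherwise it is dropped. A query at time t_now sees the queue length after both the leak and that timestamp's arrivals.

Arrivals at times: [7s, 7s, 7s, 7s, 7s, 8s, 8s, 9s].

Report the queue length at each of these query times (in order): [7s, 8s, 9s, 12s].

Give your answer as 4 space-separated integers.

Queue lengths at query times:
  query t=7s: backlog = 5
  query t=8s: backlog = 5
  query t=9s: backlog = 4
  query t=12s: backlog = 0

Answer: 5 5 4 0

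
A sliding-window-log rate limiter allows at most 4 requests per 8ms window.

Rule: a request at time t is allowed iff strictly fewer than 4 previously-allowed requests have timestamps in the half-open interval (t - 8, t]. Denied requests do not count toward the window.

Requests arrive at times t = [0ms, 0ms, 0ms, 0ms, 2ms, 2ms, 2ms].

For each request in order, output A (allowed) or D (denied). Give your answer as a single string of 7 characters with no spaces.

Tracking allowed requests in the window:
  req#1 t=0ms: ALLOW
  req#2 t=0ms: ALLOW
  req#3 t=0ms: ALLOW
  req#4 t=0ms: ALLOW
  req#5 t=2ms: DENY
  req#6 t=2ms: DENY
  req#7 t=2ms: DENY

Answer: AAAADDD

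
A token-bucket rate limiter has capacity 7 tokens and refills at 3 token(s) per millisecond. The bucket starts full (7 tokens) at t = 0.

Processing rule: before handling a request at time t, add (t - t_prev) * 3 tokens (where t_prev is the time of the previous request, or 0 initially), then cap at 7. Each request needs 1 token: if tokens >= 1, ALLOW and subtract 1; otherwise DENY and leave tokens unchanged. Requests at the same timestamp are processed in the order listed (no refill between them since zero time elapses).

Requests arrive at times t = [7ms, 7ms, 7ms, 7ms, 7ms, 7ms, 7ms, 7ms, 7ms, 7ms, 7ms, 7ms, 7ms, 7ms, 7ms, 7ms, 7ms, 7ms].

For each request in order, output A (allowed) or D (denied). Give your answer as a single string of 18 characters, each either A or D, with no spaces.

Answer: AAAAAAADDDDDDDDDDD

Derivation:
Simulating step by step:
  req#1 t=7ms: ALLOW
  req#2 t=7ms: ALLOW
  req#3 t=7ms: ALLOW
  req#4 t=7ms: ALLOW
  req#5 t=7ms: ALLOW
  req#6 t=7ms: ALLOW
  req#7 t=7ms: ALLOW
  req#8 t=7ms: DENY
  req#9 t=7ms: DENY
  req#10 t=7ms: DENY
  req#11 t=7ms: DENY
  req#12 t=7ms: DENY
  req#13 t=7ms: DENY
  req#14 t=7ms: DENY
  req#15 t=7ms: DENY
  req#16 t=7ms: DENY
  req#17 t=7ms: DENY
  req#18 t=7ms: DENY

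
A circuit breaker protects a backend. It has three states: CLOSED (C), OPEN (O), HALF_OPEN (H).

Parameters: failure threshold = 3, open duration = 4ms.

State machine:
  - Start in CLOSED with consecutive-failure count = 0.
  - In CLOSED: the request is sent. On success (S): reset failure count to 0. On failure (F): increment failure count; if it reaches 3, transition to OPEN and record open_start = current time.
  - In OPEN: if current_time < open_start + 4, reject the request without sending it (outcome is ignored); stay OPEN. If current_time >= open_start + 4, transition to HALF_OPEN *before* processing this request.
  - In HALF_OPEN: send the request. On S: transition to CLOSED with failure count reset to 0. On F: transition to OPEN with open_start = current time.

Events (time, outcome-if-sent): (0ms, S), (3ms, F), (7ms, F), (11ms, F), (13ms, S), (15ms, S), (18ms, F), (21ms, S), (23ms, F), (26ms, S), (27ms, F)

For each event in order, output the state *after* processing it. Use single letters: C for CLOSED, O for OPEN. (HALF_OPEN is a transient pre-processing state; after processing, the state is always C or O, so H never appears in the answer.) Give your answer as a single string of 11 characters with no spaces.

State after each event:
  event#1 t=0ms outcome=S: state=CLOSED
  event#2 t=3ms outcome=F: state=CLOSED
  event#3 t=7ms outcome=F: state=CLOSED
  event#4 t=11ms outcome=F: state=OPEN
  event#5 t=13ms outcome=S: state=OPEN
  event#6 t=15ms outcome=S: state=CLOSED
  event#7 t=18ms outcome=F: state=CLOSED
  event#8 t=21ms outcome=S: state=CLOSED
  event#9 t=23ms outcome=F: state=CLOSED
  event#10 t=26ms outcome=S: state=CLOSED
  event#11 t=27ms outcome=F: state=CLOSED

Answer: CCCOOCCCCCC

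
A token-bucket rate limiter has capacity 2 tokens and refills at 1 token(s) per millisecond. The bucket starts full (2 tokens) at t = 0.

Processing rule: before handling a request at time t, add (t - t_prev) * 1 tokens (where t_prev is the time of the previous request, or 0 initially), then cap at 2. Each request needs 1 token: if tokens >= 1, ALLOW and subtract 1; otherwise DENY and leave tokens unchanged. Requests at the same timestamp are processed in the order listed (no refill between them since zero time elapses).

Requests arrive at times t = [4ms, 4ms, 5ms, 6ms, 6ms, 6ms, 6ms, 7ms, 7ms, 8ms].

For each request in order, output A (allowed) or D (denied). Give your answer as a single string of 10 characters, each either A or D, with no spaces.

Simulating step by step:
  req#1 t=4ms: ALLOW
  req#2 t=4ms: ALLOW
  req#3 t=5ms: ALLOW
  req#4 t=6ms: ALLOW
  req#5 t=6ms: DENY
  req#6 t=6ms: DENY
  req#7 t=6ms: DENY
  req#8 t=7ms: ALLOW
  req#9 t=7ms: DENY
  req#10 t=8ms: ALLOW

Answer: AAAADDDADA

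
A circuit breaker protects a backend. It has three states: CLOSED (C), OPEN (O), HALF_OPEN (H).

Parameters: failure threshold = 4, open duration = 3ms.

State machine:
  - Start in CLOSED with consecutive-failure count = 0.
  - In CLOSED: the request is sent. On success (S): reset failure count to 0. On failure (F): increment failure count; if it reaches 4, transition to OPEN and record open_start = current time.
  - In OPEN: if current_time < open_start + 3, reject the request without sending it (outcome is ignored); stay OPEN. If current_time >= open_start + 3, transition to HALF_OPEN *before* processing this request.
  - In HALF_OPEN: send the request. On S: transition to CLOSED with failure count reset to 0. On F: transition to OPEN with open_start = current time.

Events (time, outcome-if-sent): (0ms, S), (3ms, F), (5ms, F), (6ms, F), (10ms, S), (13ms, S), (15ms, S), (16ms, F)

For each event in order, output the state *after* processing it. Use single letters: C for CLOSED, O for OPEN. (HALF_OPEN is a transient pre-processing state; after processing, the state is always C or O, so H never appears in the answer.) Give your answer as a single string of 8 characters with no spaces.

State after each event:
  event#1 t=0ms outcome=S: state=CLOSED
  event#2 t=3ms outcome=F: state=CLOSED
  event#3 t=5ms outcome=F: state=CLOSED
  event#4 t=6ms outcome=F: state=CLOSED
  event#5 t=10ms outcome=S: state=CLOSED
  event#6 t=13ms outcome=S: state=CLOSED
  event#7 t=15ms outcome=S: state=CLOSED
  event#8 t=16ms outcome=F: state=CLOSED

Answer: CCCCCCCC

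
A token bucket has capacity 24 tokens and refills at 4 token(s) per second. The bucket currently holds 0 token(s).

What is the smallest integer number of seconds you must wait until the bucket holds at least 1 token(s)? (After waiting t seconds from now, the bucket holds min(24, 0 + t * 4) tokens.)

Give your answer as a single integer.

Answer: 1

Derivation:
Need 0 + t * 4 >= 1, so t >= 1/4.
Smallest integer t = ceil(1/4) = 1.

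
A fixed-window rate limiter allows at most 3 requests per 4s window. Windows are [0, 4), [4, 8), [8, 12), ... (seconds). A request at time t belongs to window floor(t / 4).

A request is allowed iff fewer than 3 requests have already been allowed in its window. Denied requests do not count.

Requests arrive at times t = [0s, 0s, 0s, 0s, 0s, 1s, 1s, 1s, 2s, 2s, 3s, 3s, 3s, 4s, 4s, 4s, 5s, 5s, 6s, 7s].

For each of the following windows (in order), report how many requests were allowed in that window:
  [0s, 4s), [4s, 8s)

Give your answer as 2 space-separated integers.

Answer: 3 3

Derivation:
Processing requests:
  req#1 t=0s (window 0): ALLOW
  req#2 t=0s (window 0): ALLOW
  req#3 t=0s (window 0): ALLOW
  req#4 t=0s (window 0): DENY
  req#5 t=0s (window 0): DENY
  req#6 t=1s (window 0): DENY
  req#7 t=1s (window 0): DENY
  req#8 t=1s (window 0): DENY
  req#9 t=2s (window 0): DENY
  req#10 t=2s (window 0): DENY
  req#11 t=3s (window 0): DENY
  req#12 t=3s (window 0): DENY
  req#13 t=3s (window 0): DENY
  req#14 t=4s (window 1): ALLOW
  req#15 t=4s (window 1): ALLOW
  req#16 t=4s (window 1): ALLOW
  req#17 t=5s (window 1): DENY
  req#18 t=5s (window 1): DENY
  req#19 t=6s (window 1): DENY
  req#20 t=7s (window 1): DENY

Allowed counts by window: 3 3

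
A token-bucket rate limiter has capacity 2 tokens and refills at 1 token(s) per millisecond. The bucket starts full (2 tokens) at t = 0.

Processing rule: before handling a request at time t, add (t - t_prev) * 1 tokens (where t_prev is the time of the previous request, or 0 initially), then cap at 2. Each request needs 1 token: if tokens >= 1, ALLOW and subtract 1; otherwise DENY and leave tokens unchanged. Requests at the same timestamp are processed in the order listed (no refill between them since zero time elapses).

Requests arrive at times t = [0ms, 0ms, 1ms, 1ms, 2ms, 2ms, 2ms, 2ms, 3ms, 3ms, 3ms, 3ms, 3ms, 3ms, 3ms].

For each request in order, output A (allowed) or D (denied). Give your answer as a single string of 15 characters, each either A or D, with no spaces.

Simulating step by step:
  req#1 t=0ms: ALLOW
  req#2 t=0ms: ALLOW
  req#3 t=1ms: ALLOW
  req#4 t=1ms: DENY
  req#5 t=2ms: ALLOW
  req#6 t=2ms: DENY
  req#7 t=2ms: DENY
  req#8 t=2ms: DENY
  req#9 t=3ms: ALLOW
  req#10 t=3ms: DENY
  req#11 t=3ms: DENY
  req#12 t=3ms: DENY
  req#13 t=3ms: DENY
  req#14 t=3ms: DENY
  req#15 t=3ms: DENY

Answer: AAADADDDADDDDDD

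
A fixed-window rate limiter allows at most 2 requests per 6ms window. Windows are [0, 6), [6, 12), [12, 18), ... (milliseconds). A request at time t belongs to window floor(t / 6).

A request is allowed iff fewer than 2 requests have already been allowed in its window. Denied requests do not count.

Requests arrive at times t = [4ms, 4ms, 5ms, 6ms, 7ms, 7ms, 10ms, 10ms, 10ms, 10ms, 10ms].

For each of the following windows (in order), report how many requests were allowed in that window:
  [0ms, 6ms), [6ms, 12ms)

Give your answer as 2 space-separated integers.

Answer: 2 2

Derivation:
Processing requests:
  req#1 t=4ms (window 0): ALLOW
  req#2 t=4ms (window 0): ALLOW
  req#3 t=5ms (window 0): DENY
  req#4 t=6ms (window 1): ALLOW
  req#5 t=7ms (window 1): ALLOW
  req#6 t=7ms (window 1): DENY
  req#7 t=10ms (window 1): DENY
  req#8 t=10ms (window 1): DENY
  req#9 t=10ms (window 1): DENY
  req#10 t=10ms (window 1): DENY
  req#11 t=10ms (window 1): DENY

Allowed counts by window: 2 2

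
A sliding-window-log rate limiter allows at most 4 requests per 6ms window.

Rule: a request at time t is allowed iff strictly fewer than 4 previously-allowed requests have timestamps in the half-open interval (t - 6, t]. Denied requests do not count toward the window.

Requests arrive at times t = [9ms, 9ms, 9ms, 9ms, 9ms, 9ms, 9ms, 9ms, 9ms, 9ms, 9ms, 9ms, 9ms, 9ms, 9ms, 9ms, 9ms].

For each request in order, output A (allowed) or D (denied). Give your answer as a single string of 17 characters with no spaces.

Answer: AAAADDDDDDDDDDDDD

Derivation:
Tracking allowed requests in the window:
  req#1 t=9ms: ALLOW
  req#2 t=9ms: ALLOW
  req#3 t=9ms: ALLOW
  req#4 t=9ms: ALLOW
  req#5 t=9ms: DENY
  req#6 t=9ms: DENY
  req#7 t=9ms: DENY
  req#8 t=9ms: DENY
  req#9 t=9ms: DENY
  req#10 t=9ms: DENY
  req#11 t=9ms: DENY
  req#12 t=9ms: DENY
  req#13 t=9ms: DENY
  req#14 t=9ms: DENY
  req#15 t=9ms: DENY
  req#16 t=9ms: DENY
  req#17 t=9ms: DENY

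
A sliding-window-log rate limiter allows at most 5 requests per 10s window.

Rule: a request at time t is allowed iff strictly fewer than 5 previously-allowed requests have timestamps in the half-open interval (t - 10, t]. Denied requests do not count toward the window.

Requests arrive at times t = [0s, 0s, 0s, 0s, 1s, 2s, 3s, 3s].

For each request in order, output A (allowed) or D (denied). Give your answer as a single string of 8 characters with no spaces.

Answer: AAAAADDD

Derivation:
Tracking allowed requests in the window:
  req#1 t=0s: ALLOW
  req#2 t=0s: ALLOW
  req#3 t=0s: ALLOW
  req#4 t=0s: ALLOW
  req#5 t=1s: ALLOW
  req#6 t=2s: DENY
  req#7 t=3s: DENY
  req#8 t=3s: DENY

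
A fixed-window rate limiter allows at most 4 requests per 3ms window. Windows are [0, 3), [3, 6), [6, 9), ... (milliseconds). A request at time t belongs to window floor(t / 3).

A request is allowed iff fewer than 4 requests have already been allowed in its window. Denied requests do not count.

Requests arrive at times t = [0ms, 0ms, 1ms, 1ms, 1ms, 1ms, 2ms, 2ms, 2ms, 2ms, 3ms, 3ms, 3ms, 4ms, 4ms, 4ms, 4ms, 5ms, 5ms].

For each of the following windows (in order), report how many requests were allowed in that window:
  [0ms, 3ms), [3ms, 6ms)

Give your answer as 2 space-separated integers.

Processing requests:
  req#1 t=0ms (window 0): ALLOW
  req#2 t=0ms (window 0): ALLOW
  req#3 t=1ms (window 0): ALLOW
  req#4 t=1ms (window 0): ALLOW
  req#5 t=1ms (window 0): DENY
  req#6 t=1ms (window 0): DENY
  req#7 t=2ms (window 0): DENY
  req#8 t=2ms (window 0): DENY
  req#9 t=2ms (window 0): DENY
  req#10 t=2ms (window 0): DENY
  req#11 t=3ms (window 1): ALLOW
  req#12 t=3ms (window 1): ALLOW
  req#13 t=3ms (window 1): ALLOW
  req#14 t=4ms (window 1): ALLOW
  req#15 t=4ms (window 1): DENY
  req#16 t=4ms (window 1): DENY
  req#17 t=4ms (window 1): DENY
  req#18 t=5ms (window 1): DENY
  req#19 t=5ms (window 1): DENY

Allowed counts by window: 4 4

Answer: 4 4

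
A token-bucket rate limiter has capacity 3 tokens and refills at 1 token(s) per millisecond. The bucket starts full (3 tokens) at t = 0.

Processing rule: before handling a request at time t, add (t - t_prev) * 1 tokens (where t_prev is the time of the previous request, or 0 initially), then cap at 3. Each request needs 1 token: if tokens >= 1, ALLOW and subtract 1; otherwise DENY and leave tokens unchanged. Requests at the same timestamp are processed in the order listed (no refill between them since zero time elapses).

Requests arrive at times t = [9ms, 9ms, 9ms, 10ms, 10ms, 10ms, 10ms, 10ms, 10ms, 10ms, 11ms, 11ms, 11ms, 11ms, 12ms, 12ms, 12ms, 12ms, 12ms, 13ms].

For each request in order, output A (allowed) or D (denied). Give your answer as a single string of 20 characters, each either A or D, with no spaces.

Simulating step by step:
  req#1 t=9ms: ALLOW
  req#2 t=9ms: ALLOW
  req#3 t=9ms: ALLOW
  req#4 t=10ms: ALLOW
  req#5 t=10ms: DENY
  req#6 t=10ms: DENY
  req#7 t=10ms: DENY
  req#8 t=10ms: DENY
  req#9 t=10ms: DENY
  req#10 t=10ms: DENY
  req#11 t=11ms: ALLOW
  req#12 t=11ms: DENY
  req#13 t=11ms: DENY
  req#14 t=11ms: DENY
  req#15 t=12ms: ALLOW
  req#16 t=12ms: DENY
  req#17 t=12ms: DENY
  req#18 t=12ms: DENY
  req#19 t=12ms: DENY
  req#20 t=13ms: ALLOW

Answer: AAAADDDDDDADDDADDDDA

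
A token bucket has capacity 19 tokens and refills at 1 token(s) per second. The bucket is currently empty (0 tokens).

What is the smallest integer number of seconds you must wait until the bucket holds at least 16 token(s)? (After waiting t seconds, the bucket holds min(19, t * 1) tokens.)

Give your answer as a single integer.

Need t * 1 >= 16, so t >= 16/1.
Smallest integer t = ceil(16/1) = 16.

Answer: 16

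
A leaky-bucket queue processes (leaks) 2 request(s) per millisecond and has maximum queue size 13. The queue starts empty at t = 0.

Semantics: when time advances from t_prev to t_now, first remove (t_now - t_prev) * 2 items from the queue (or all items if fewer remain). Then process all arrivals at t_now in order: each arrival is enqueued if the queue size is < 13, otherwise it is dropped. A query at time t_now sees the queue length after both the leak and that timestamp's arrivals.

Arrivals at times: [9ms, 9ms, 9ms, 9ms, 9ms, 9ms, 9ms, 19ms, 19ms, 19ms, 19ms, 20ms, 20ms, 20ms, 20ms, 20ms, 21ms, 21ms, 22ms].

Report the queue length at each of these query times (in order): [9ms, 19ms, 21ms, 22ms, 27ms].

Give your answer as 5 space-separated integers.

Queue lengths at query times:
  query t=9ms: backlog = 7
  query t=19ms: backlog = 4
  query t=21ms: backlog = 7
  query t=22ms: backlog = 6
  query t=27ms: backlog = 0

Answer: 7 4 7 6 0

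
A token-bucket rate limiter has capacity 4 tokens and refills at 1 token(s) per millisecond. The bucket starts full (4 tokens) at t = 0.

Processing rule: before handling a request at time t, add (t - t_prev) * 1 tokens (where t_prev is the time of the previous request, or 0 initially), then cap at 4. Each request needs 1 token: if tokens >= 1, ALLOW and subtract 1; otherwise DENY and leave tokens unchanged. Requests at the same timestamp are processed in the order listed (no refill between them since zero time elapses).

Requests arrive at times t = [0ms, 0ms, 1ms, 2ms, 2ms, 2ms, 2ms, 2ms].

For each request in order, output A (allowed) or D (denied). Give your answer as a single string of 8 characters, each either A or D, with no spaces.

Answer: AAAAAADD

Derivation:
Simulating step by step:
  req#1 t=0ms: ALLOW
  req#2 t=0ms: ALLOW
  req#3 t=1ms: ALLOW
  req#4 t=2ms: ALLOW
  req#5 t=2ms: ALLOW
  req#6 t=2ms: ALLOW
  req#7 t=2ms: DENY
  req#8 t=2ms: DENY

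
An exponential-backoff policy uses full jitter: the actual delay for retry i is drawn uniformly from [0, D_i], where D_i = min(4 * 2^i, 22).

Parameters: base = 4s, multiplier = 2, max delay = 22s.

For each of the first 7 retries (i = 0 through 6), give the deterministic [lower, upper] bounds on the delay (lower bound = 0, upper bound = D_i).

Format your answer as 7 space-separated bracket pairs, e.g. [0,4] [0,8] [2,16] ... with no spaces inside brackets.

Computing bounds per retry:
  i=0: D_i=min(4*2^0,22)=4, bounds=[0,4]
  i=1: D_i=min(4*2^1,22)=8, bounds=[0,8]
  i=2: D_i=min(4*2^2,22)=16, bounds=[0,16]
  i=3: D_i=min(4*2^3,22)=22, bounds=[0,22]
  i=4: D_i=min(4*2^4,22)=22, bounds=[0,22]
  i=5: D_i=min(4*2^5,22)=22, bounds=[0,22]
  i=6: D_i=min(4*2^6,22)=22, bounds=[0,22]

Answer: [0,4] [0,8] [0,16] [0,22] [0,22] [0,22] [0,22]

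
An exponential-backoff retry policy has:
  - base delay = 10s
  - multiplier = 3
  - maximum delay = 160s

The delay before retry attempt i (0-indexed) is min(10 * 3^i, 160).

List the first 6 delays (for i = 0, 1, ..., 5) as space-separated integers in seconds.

Computing each delay:
  i=0: min(10*3^0, 160) = 10
  i=1: min(10*3^1, 160) = 30
  i=2: min(10*3^2, 160) = 90
  i=3: min(10*3^3, 160) = 160
  i=4: min(10*3^4, 160) = 160
  i=5: min(10*3^5, 160) = 160

Answer: 10 30 90 160 160 160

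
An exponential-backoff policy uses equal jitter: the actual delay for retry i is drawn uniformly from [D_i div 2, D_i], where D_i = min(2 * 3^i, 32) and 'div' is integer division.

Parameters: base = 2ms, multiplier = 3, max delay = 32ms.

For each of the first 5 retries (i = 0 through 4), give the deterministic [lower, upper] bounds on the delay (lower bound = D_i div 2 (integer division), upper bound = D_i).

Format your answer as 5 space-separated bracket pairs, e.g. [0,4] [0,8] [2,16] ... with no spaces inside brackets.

Computing bounds per retry:
  i=0: D_i=min(2*3^0,32)=2, bounds=[1,2]
  i=1: D_i=min(2*3^1,32)=6, bounds=[3,6]
  i=2: D_i=min(2*3^2,32)=18, bounds=[9,18]
  i=3: D_i=min(2*3^3,32)=32, bounds=[16,32]
  i=4: D_i=min(2*3^4,32)=32, bounds=[16,32]

Answer: [1,2] [3,6] [9,18] [16,32] [16,32]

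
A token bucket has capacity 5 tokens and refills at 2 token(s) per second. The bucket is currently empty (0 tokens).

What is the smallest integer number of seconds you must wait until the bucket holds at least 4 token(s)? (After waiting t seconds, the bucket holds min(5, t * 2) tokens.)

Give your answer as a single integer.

Answer: 2

Derivation:
Need t * 2 >= 4, so t >= 4/2.
Smallest integer t = ceil(4/2) = 2.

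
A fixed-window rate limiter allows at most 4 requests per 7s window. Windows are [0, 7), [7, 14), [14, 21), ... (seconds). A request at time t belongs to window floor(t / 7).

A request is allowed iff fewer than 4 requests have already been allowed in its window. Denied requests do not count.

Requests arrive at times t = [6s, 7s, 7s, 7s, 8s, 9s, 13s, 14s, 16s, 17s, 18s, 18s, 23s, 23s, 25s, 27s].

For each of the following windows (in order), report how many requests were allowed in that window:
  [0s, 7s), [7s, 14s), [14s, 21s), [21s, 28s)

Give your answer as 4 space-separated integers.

Answer: 1 4 4 4

Derivation:
Processing requests:
  req#1 t=6s (window 0): ALLOW
  req#2 t=7s (window 1): ALLOW
  req#3 t=7s (window 1): ALLOW
  req#4 t=7s (window 1): ALLOW
  req#5 t=8s (window 1): ALLOW
  req#6 t=9s (window 1): DENY
  req#7 t=13s (window 1): DENY
  req#8 t=14s (window 2): ALLOW
  req#9 t=16s (window 2): ALLOW
  req#10 t=17s (window 2): ALLOW
  req#11 t=18s (window 2): ALLOW
  req#12 t=18s (window 2): DENY
  req#13 t=23s (window 3): ALLOW
  req#14 t=23s (window 3): ALLOW
  req#15 t=25s (window 3): ALLOW
  req#16 t=27s (window 3): ALLOW

Allowed counts by window: 1 4 4 4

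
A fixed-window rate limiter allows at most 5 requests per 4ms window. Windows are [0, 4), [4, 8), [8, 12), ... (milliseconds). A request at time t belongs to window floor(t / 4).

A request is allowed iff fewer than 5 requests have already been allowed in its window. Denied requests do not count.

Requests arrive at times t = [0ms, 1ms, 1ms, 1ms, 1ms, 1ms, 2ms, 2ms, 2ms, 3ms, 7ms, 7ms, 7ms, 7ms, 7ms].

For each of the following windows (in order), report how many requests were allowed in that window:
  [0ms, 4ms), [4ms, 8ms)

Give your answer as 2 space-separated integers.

Processing requests:
  req#1 t=0ms (window 0): ALLOW
  req#2 t=1ms (window 0): ALLOW
  req#3 t=1ms (window 0): ALLOW
  req#4 t=1ms (window 0): ALLOW
  req#5 t=1ms (window 0): ALLOW
  req#6 t=1ms (window 0): DENY
  req#7 t=2ms (window 0): DENY
  req#8 t=2ms (window 0): DENY
  req#9 t=2ms (window 0): DENY
  req#10 t=3ms (window 0): DENY
  req#11 t=7ms (window 1): ALLOW
  req#12 t=7ms (window 1): ALLOW
  req#13 t=7ms (window 1): ALLOW
  req#14 t=7ms (window 1): ALLOW
  req#15 t=7ms (window 1): ALLOW

Allowed counts by window: 5 5

Answer: 5 5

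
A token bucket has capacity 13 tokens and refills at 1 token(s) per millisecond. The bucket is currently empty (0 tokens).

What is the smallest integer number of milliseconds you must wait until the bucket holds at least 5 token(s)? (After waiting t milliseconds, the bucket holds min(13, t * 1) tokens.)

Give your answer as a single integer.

Need t * 1 >= 5, so t >= 5/1.
Smallest integer t = ceil(5/1) = 5.

Answer: 5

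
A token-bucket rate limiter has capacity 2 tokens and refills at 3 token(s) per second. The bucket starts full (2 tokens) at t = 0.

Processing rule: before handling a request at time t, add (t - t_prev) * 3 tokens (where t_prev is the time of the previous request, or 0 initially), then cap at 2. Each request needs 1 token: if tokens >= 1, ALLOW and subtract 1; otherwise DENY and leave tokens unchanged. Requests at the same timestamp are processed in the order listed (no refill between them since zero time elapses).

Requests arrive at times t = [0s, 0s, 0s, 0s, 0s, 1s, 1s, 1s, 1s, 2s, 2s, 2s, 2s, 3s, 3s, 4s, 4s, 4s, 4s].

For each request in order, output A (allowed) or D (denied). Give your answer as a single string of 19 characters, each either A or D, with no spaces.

Simulating step by step:
  req#1 t=0s: ALLOW
  req#2 t=0s: ALLOW
  req#3 t=0s: DENY
  req#4 t=0s: DENY
  req#5 t=0s: DENY
  req#6 t=1s: ALLOW
  req#7 t=1s: ALLOW
  req#8 t=1s: DENY
  req#9 t=1s: DENY
  req#10 t=2s: ALLOW
  req#11 t=2s: ALLOW
  req#12 t=2s: DENY
  req#13 t=2s: DENY
  req#14 t=3s: ALLOW
  req#15 t=3s: ALLOW
  req#16 t=4s: ALLOW
  req#17 t=4s: ALLOW
  req#18 t=4s: DENY
  req#19 t=4s: DENY

Answer: AADDDAADDAADDAAAADD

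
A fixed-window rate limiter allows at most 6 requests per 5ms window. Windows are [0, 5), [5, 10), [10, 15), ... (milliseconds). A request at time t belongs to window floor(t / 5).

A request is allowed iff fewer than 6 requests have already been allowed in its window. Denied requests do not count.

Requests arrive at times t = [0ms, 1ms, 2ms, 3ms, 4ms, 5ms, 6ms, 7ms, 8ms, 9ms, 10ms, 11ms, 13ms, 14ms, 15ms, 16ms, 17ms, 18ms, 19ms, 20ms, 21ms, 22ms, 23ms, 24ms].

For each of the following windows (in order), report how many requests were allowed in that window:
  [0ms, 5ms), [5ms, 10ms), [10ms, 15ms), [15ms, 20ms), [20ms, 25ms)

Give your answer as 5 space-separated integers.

Answer: 5 5 4 5 5

Derivation:
Processing requests:
  req#1 t=0ms (window 0): ALLOW
  req#2 t=1ms (window 0): ALLOW
  req#3 t=2ms (window 0): ALLOW
  req#4 t=3ms (window 0): ALLOW
  req#5 t=4ms (window 0): ALLOW
  req#6 t=5ms (window 1): ALLOW
  req#7 t=6ms (window 1): ALLOW
  req#8 t=7ms (window 1): ALLOW
  req#9 t=8ms (window 1): ALLOW
  req#10 t=9ms (window 1): ALLOW
  req#11 t=10ms (window 2): ALLOW
  req#12 t=11ms (window 2): ALLOW
  req#13 t=13ms (window 2): ALLOW
  req#14 t=14ms (window 2): ALLOW
  req#15 t=15ms (window 3): ALLOW
  req#16 t=16ms (window 3): ALLOW
  req#17 t=17ms (window 3): ALLOW
  req#18 t=18ms (window 3): ALLOW
  req#19 t=19ms (window 3): ALLOW
  req#20 t=20ms (window 4): ALLOW
  req#21 t=21ms (window 4): ALLOW
  req#22 t=22ms (window 4): ALLOW
  req#23 t=23ms (window 4): ALLOW
  req#24 t=24ms (window 4): ALLOW

Allowed counts by window: 5 5 4 5 5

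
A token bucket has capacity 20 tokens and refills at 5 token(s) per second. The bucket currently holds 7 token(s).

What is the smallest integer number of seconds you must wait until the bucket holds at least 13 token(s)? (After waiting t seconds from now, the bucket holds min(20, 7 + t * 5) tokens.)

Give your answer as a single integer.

Answer: 2

Derivation:
Need 7 + t * 5 >= 13, so t >= 6/5.
Smallest integer t = ceil(6/5) = 2.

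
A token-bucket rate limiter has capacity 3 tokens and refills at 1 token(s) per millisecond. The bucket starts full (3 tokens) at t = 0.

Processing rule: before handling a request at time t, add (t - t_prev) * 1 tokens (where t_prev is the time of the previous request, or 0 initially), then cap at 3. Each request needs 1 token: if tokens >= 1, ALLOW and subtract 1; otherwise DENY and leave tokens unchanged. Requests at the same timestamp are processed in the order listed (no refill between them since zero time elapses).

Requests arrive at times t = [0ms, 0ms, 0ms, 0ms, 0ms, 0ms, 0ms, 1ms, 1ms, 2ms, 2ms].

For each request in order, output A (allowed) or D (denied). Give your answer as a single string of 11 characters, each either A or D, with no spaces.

Answer: AAADDDDADAD

Derivation:
Simulating step by step:
  req#1 t=0ms: ALLOW
  req#2 t=0ms: ALLOW
  req#3 t=0ms: ALLOW
  req#4 t=0ms: DENY
  req#5 t=0ms: DENY
  req#6 t=0ms: DENY
  req#7 t=0ms: DENY
  req#8 t=1ms: ALLOW
  req#9 t=1ms: DENY
  req#10 t=2ms: ALLOW
  req#11 t=2ms: DENY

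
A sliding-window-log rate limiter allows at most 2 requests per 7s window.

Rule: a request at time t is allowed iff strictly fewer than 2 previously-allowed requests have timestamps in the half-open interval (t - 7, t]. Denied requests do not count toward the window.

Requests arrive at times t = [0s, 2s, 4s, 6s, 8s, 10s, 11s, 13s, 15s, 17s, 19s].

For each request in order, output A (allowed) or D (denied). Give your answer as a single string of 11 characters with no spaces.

Answer: AADDAADDAAD

Derivation:
Tracking allowed requests in the window:
  req#1 t=0s: ALLOW
  req#2 t=2s: ALLOW
  req#3 t=4s: DENY
  req#4 t=6s: DENY
  req#5 t=8s: ALLOW
  req#6 t=10s: ALLOW
  req#7 t=11s: DENY
  req#8 t=13s: DENY
  req#9 t=15s: ALLOW
  req#10 t=17s: ALLOW
  req#11 t=19s: DENY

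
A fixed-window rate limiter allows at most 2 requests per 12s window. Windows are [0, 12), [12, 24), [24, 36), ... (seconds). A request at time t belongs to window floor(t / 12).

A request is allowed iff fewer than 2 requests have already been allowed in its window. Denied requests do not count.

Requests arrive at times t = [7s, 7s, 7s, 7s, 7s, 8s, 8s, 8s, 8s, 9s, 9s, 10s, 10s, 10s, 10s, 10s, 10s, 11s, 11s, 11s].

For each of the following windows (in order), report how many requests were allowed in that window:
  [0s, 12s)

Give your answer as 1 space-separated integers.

Answer: 2

Derivation:
Processing requests:
  req#1 t=7s (window 0): ALLOW
  req#2 t=7s (window 0): ALLOW
  req#3 t=7s (window 0): DENY
  req#4 t=7s (window 0): DENY
  req#5 t=7s (window 0): DENY
  req#6 t=8s (window 0): DENY
  req#7 t=8s (window 0): DENY
  req#8 t=8s (window 0): DENY
  req#9 t=8s (window 0): DENY
  req#10 t=9s (window 0): DENY
  req#11 t=9s (window 0): DENY
  req#12 t=10s (window 0): DENY
  req#13 t=10s (window 0): DENY
  req#14 t=10s (window 0): DENY
  req#15 t=10s (window 0): DENY
  req#16 t=10s (window 0): DENY
  req#17 t=10s (window 0): DENY
  req#18 t=11s (window 0): DENY
  req#19 t=11s (window 0): DENY
  req#20 t=11s (window 0): DENY

Allowed counts by window: 2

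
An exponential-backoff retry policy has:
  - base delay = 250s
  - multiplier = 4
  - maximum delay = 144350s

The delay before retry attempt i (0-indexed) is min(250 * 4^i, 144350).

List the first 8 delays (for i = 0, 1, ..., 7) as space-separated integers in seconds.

Computing each delay:
  i=0: min(250*4^0, 144350) = 250
  i=1: min(250*4^1, 144350) = 1000
  i=2: min(250*4^2, 144350) = 4000
  i=3: min(250*4^3, 144350) = 16000
  i=4: min(250*4^4, 144350) = 64000
  i=5: min(250*4^5, 144350) = 144350
  i=6: min(250*4^6, 144350) = 144350
  i=7: min(250*4^7, 144350) = 144350

Answer: 250 1000 4000 16000 64000 144350 144350 144350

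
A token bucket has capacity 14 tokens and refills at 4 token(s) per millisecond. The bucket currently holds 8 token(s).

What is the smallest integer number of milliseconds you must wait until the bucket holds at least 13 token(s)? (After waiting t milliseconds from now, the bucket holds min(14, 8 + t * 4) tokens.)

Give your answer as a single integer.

Answer: 2

Derivation:
Need 8 + t * 4 >= 13, so t >= 5/4.
Smallest integer t = ceil(5/4) = 2.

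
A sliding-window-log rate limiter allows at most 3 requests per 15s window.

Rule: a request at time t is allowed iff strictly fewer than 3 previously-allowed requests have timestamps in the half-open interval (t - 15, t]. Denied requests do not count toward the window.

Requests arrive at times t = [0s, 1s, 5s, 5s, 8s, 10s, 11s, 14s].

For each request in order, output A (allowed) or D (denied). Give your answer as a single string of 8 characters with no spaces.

Tracking allowed requests in the window:
  req#1 t=0s: ALLOW
  req#2 t=1s: ALLOW
  req#3 t=5s: ALLOW
  req#4 t=5s: DENY
  req#5 t=8s: DENY
  req#6 t=10s: DENY
  req#7 t=11s: DENY
  req#8 t=14s: DENY

Answer: AAADDDDD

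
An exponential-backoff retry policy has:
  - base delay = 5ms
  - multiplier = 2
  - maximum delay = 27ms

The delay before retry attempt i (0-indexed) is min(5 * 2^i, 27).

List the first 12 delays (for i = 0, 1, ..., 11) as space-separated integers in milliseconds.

Answer: 5 10 20 27 27 27 27 27 27 27 27 27

Derivation:
Computing each delay:
  i=0: min(5*2^0, 27) = 5
  i=1: min(5*2^1, 27) = 10
  i=2: min(5*2^2, 27) = 20
  i=3: min(5*2^3, 27) = 27
  i=4: min(5*2^4, 27) = 27
  i=5: min(5*2^5, 27) = 27
  i=6: min(5*2^6, 27) = 27
  i=7: min(5*2^7, 27) = 27
  i=8: min(5*2^8, 27) = 27
  i=9: min(5*2^9, 27) = 27
  i=10: min(5*2^10, 27) = 27
  i=11: min(5*2^11, 27) = 27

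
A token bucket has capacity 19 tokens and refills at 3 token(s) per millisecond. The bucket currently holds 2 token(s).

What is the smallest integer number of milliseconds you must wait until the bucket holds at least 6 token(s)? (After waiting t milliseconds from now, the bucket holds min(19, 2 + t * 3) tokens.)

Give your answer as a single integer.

Need 2 + t * 3 >= 6, so t >= 4/3.
Smallest integer t = ceil(4/3) = 2.

Answer: 2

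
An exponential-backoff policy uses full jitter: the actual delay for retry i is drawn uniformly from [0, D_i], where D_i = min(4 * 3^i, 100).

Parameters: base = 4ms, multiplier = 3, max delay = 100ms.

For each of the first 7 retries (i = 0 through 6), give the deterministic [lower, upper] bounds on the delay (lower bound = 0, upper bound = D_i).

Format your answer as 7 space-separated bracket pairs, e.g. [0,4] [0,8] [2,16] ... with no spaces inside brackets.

Computing bounds per retry:
  i=0: D_i=min(4*3^0,100)=4, bounds=[0,4]
  i=1: D_i=min(4*3^1,100)=12, bounds=[0,12]
  i=2: D_i=min(4*3^2,100)=36, bounds=[0,36]
  i=3: D_i=min(4*3^3,100)=100, bounds=[0,100]
  i=4: D_i=min(4*3^4,100)=100, bounds=[0,100]
  i=5: D_i=min(4*3^5,100)=100, bounds=[0,100]
  i=6: D_i=min(4*3^6,100)=100, bounds=[0,100]

Answer: [0,4] [0,12] [0,36] [0,100] [0,100] [0,100] [0,100]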